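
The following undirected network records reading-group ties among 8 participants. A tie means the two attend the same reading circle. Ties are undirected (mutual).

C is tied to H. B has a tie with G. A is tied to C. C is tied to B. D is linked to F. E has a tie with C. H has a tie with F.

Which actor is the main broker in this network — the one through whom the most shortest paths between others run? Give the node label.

C

Unnormalized betweenness of each node: A:0, B:6, C:17, D:0, E:0, F:6, G:0, H:10.
C has the largest value, 17, making it the main broker — the node through which the most shortest paths run.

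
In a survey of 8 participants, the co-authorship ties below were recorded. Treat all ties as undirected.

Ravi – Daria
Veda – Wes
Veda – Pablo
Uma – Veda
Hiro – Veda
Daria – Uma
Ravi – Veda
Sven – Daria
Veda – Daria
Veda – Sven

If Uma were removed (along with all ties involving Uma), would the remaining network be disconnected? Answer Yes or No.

No

Even without Uma, every remaining node can still reach every other (the residual graph is connected), so Uma is not a cut vertex.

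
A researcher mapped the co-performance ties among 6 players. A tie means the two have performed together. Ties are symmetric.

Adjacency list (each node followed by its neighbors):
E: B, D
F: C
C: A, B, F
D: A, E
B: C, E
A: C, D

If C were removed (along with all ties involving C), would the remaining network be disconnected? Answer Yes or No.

Removing C leaves {A, B, D, and E} with no path to {F}, so the network splits into 2 components. C is a cut vertex.

Yes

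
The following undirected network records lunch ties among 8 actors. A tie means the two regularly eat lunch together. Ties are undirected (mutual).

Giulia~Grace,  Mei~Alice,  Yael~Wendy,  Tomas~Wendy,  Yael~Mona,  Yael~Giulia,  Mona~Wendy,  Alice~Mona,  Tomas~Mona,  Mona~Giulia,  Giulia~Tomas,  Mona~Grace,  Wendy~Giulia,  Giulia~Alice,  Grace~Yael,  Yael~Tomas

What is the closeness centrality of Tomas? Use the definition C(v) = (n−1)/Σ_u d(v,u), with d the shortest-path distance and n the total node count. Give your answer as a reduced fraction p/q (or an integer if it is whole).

Distances from Tomas: Alice:2, Giulia:1, Grace:2, Mei:3, Mona:1, Wendy:1, Yael:1. Sum = 11.
n = 8, so closeness = 7/11.

7/11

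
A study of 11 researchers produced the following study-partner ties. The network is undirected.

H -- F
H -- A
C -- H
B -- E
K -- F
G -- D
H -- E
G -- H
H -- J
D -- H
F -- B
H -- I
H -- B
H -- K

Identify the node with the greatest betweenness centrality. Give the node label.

Unnormalized betweenness of each node: A:0, B:1/2, C:0, D:0, E:0, F:1/2, G:0, H:40, I:0, J:0, K:0.
H has the largest value, 40, making it the main broker — the node through which the most shortest paths run.

H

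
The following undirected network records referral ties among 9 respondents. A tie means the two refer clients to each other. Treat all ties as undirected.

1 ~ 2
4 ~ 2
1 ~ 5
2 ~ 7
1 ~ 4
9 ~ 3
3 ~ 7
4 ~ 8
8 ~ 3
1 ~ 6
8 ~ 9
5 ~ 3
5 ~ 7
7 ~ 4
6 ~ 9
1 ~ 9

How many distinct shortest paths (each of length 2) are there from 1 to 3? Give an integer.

The shortest distance is 2. The length-2 paths are: 1–9–3; 1–5–3.
That gives 2 distinct shortest paths.

2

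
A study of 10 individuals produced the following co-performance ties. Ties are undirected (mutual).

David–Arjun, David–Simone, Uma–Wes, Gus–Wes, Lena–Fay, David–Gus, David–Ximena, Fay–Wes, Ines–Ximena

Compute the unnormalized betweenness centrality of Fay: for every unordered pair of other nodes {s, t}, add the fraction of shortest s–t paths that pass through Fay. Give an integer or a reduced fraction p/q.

8

Pairs whose geodesics pass through Fay — Ines–Lena: 1; Uma–Lena: 1; David–Lena: 1; Arjun–Lena: 1; Simone–Lena: 1; Lena–Gus: 1; Lena–Wes: 1; Lena–Ximena: 1.
All other pairs contribute 0.
Summing the contributions gives betweenness(Fay) = 8.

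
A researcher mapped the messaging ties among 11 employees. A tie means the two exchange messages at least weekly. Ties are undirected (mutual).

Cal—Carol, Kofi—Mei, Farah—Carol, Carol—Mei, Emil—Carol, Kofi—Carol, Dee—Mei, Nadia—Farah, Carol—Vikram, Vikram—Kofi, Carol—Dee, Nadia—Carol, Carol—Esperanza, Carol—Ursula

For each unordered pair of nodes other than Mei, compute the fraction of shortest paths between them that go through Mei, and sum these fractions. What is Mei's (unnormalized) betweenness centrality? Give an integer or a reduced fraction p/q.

1/2

Pairs whose geodesics pass through Mei — Dee–Kofi: 1/2.
All other pairs contribute 0.
Summing the contributions gives betweenness(Mei) = 1/2.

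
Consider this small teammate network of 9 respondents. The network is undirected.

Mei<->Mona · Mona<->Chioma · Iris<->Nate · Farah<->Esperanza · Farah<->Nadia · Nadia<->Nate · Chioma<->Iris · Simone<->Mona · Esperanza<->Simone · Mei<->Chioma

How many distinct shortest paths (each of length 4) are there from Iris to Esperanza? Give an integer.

2

The shortest distance is 4. The length-4 paths are: Iris–Nate–Nadia–Farah–Esperanza; Iris–Chioma–Mona–Simone–Esperanza.
That gives 2 distinct shortest paths.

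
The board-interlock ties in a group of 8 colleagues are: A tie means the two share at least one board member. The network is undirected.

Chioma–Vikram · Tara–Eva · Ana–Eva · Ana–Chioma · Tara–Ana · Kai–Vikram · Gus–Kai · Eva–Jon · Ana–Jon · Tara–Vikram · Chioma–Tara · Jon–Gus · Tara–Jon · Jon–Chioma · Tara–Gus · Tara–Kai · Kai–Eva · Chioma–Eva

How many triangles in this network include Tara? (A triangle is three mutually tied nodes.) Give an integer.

11

Tara's neighbors: Ana, Chioma, Eva, Gus, Jon, Kai, and Vikram.
Neighbor pairs that are themselves tied: Tara–Ana–Chioma; Tara–Ana–Eva; Tara–Ana–Jon; Tara–Chioma–Eva; Tara–Chioma–Jon; Tara–Chioma–Vikram; Tara–Eva–Jon; Tara–Eva–Kai; Tara–Gus–Jon; Tara–Gus–Kai; Tara–Kai–Vikram. Each forms one triangle with Tara, for 11 in total.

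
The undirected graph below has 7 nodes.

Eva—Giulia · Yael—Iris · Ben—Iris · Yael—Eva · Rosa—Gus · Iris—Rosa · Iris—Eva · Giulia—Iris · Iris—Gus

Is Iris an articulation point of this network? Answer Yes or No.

Removing Iris leaves {Gus and Rosa} with no path to {Eva, Giulia, and Yael}, so the network splits into 3 components. Iris is a cut vertex.

Yes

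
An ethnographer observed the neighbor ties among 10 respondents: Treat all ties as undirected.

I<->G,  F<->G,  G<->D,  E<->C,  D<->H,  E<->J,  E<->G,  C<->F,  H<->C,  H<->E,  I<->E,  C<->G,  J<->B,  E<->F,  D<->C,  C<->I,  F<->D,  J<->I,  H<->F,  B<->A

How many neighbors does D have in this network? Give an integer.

4

D is directly tied to C, F, G, and H. That is 4 neighbors, so the degree of D is 4.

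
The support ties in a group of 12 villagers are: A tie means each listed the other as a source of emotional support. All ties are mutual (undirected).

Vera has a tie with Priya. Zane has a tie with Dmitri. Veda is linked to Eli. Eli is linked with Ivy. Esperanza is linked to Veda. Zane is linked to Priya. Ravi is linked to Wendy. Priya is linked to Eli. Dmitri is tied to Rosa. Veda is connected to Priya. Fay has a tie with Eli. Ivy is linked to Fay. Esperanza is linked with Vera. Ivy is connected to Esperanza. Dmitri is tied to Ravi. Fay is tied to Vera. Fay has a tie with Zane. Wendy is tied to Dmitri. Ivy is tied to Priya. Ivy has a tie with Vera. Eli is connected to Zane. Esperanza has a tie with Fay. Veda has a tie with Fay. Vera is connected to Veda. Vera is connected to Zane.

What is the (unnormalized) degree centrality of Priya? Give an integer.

5

Priya is directly tied to Eli, Ivy, Veda, Vera, and Zane. That is 5 neighbors, so the degree of Priya is 5.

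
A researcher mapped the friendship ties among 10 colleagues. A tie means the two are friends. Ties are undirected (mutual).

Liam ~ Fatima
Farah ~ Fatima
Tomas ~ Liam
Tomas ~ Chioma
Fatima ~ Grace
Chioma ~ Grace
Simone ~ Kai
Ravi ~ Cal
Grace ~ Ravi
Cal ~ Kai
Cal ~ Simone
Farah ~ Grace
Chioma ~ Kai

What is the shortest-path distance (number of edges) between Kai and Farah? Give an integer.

3

One shortest route is Kai – Chioma – Grace – Farah, which uses 3 edges, and at distance 2 from Kai we only reach {Grace, Ravi, Tomas}, which does not include Farah. So d(Kai,Farah) = 3.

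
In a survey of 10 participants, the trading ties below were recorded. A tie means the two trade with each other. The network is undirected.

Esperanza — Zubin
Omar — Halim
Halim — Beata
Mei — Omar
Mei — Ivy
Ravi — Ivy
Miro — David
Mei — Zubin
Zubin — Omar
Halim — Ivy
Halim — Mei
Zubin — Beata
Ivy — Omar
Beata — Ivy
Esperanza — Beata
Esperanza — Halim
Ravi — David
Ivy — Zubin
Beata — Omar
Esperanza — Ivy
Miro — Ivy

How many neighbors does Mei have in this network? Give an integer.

Mei is directly tied to Halim, Ivy, Omar, and Zubin. That is 4 neighbors, so the degree of Mei is 4.

4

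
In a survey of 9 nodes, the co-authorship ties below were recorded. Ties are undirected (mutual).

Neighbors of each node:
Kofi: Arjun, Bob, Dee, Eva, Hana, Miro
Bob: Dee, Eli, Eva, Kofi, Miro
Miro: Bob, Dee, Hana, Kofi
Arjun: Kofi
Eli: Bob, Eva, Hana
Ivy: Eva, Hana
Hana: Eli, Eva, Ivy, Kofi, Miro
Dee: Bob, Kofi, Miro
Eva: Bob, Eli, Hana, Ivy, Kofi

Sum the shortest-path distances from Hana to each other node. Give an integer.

11

Distances from Hana: Arjun:2, Bob:2, Dee:2, Eli:1, Eva:1, Ivy:1, Kofi:1, Miro:1.
Sum = 2 + 2 + 2 + 1 + 1 + 1 + 1 + 1 = 11.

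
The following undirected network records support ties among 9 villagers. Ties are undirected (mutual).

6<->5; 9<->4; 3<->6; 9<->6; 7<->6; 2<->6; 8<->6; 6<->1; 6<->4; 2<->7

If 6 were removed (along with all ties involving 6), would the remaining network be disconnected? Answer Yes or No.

Yes

Removing 6 leaves {8} with no path to {2 and 7}, so the network splits into 6 components. 6 is a cut vertex.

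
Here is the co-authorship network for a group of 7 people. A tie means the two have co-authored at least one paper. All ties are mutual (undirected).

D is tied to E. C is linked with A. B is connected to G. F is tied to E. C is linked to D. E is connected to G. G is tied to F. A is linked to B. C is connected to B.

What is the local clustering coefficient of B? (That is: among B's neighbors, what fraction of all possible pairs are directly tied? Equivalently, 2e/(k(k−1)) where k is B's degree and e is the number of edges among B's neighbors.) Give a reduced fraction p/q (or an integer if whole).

B's neighbors: A, C, and G (k = 3).
Possible neighbor pairs: C(3,2) = 3. Edges among them: A–C → e = 1.
Clustering(B) = 1/3.

1/3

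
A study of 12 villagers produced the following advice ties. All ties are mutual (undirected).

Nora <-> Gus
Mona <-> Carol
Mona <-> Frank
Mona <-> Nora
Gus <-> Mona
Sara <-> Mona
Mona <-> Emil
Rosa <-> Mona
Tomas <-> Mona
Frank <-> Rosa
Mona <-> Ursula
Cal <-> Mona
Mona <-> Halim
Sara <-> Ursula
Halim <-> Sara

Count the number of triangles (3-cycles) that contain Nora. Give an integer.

Nora's neighbors: Gus and Mona.
Neighbor pairs that are themselves tied: Nora–Gus–Mona. Each forms one triangle with Nora, for 1 in total.

1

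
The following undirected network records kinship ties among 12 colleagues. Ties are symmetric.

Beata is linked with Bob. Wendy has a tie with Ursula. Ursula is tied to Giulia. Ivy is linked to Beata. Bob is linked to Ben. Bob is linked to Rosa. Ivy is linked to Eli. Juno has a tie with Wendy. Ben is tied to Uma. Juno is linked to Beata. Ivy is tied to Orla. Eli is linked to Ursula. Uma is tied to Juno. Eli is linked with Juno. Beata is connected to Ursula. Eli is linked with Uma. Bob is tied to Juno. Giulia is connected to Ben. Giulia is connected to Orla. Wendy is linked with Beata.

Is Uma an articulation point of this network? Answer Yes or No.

Even without Uma, every remaining node can still reach every other (the residual graph is connected), so Uma is not a cut vertex.

No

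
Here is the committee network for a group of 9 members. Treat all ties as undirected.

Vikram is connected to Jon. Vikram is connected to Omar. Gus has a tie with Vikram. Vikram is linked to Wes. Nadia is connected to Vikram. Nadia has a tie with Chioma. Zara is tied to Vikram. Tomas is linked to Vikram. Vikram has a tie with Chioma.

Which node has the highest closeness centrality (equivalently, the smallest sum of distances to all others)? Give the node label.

Farness (sum of distances to all others) for each node — Chioma:14, Gus:15, Jon:15, Nadia:14, Omar:15, Tomas:15, Vikram:8, Wes:15, Zara:15.
The smallest farness is 8, for Vikram, so Vikram has the highest closeness.

Vikram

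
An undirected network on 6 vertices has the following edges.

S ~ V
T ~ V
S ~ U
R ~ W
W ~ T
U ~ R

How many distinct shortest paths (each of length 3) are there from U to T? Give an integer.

2

The shortest distance is 3. The length-3 paths are: U–S–V–T; U–R–W–T.
That gives 2 distinct shortest paths.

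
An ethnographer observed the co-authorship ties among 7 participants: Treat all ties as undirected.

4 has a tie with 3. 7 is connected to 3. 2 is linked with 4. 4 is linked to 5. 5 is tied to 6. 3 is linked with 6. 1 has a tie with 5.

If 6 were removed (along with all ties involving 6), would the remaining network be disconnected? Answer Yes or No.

Even without 6, every remaining node can still reach every other (the residual graph is connected), so 6 is not a cut vertex.

No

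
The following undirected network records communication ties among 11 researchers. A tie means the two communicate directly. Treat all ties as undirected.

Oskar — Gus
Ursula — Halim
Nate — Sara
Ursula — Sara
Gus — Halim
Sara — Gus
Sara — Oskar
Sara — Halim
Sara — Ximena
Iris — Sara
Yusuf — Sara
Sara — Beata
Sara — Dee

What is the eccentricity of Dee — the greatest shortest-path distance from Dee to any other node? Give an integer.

2

Distances from Dee: Beata:2, Gus:2, Halim:2, Iris:2, Nate:2, Oskar:2, Sara:1, Ursula:2, Ximena:2, Yusuf:2.
The largest is 2 (to Beata, Yusuf, Halim, Ursula, Oskar, Nate, Gus, Iris, and Ximena), so the eccentricity of Dee is 2.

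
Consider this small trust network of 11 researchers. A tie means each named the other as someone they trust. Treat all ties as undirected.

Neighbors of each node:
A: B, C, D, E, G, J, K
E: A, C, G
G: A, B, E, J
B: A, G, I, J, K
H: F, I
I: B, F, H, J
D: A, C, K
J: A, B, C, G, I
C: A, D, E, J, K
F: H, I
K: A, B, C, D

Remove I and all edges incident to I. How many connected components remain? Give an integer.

Without I, the remaining ties split the others into: {A, B, C, D, E, G, J, K}; {F, H}.
That's 2 separate components.

2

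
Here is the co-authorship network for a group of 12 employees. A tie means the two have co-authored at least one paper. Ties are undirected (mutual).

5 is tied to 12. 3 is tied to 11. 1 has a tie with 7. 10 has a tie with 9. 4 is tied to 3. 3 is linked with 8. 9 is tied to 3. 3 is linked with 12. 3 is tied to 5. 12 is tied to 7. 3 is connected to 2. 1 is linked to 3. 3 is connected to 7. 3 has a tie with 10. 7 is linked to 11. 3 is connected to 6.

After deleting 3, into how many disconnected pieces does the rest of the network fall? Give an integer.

Without 3, the remaining ties split the others into: {1, 5, 7, 11, 12}; {6}; {2}; {4}; {9, 10}; {8}.
That's 6 separate components.

6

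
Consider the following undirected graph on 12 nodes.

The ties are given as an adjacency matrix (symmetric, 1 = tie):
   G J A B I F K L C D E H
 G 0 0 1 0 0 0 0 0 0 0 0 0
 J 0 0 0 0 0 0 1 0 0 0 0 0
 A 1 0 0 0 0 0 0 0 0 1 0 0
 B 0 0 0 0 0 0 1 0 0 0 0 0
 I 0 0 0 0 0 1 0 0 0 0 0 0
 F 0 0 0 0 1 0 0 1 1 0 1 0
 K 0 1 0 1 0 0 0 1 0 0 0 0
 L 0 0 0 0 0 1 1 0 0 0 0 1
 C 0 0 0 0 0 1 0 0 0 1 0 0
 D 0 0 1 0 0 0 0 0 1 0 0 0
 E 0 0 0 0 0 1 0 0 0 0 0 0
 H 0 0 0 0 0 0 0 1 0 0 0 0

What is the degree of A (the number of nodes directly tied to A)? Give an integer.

A is directly tied to D and G. That is 2 neighbors, so the degree of A is 2.

2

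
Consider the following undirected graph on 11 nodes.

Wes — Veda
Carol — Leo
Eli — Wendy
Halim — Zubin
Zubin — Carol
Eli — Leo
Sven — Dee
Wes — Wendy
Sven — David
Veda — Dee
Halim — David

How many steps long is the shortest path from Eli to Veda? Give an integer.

One shortest route is Eli – Wendy – Wes – Veda, which uses 3 edges, and at distance 2 from Eli we only reach {Carol, Wes}, which does not include Veda. So d(Eli,Veda) = 3.

3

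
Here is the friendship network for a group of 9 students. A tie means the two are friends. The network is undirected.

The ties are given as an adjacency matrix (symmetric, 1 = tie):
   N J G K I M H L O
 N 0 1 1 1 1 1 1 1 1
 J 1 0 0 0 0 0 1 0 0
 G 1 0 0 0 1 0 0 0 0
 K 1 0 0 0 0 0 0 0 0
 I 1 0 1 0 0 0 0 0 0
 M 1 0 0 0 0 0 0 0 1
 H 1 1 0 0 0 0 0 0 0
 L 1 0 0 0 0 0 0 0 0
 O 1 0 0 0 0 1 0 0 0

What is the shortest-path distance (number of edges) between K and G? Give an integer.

One shortest route is K – N – G, which uses 2 edges, and K and G are not directly tied, so nothing shorter exists. So d(K,G) = 2.

2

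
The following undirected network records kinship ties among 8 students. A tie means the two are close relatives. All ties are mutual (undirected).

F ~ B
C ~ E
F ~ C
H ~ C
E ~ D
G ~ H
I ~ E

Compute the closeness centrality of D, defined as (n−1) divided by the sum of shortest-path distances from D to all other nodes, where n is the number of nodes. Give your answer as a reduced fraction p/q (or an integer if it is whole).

Distances from D: B:4, C:2, E:1, F:3, G:4, H:3, I:2. Sum = 19.
n = 8, so closeness = 7/19.

7/19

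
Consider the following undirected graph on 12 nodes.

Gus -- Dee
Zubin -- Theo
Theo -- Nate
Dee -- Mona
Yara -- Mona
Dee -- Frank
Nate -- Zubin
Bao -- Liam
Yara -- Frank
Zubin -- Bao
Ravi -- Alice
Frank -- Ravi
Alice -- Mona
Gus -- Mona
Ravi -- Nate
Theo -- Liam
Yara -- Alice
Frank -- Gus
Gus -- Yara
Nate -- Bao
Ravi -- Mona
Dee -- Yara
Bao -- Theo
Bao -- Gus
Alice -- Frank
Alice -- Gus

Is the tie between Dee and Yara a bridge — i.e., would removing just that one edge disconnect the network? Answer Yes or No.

Even without that edge, Dee still reaches Yara via Dee – Gus – Yara, so the network stays connected. Not a bridge.

No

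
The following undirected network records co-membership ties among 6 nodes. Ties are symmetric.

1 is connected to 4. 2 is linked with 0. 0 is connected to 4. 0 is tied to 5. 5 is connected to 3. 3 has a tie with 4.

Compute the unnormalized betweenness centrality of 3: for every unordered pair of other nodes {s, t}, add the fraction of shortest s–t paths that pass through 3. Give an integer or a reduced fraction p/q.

1

Pairs whose geodesics pass through 3 — 4–5: 1/2; 1–5: 1/2.
All other pairs contribute 0.
Summing the contributions gives betweenness(3) = 1.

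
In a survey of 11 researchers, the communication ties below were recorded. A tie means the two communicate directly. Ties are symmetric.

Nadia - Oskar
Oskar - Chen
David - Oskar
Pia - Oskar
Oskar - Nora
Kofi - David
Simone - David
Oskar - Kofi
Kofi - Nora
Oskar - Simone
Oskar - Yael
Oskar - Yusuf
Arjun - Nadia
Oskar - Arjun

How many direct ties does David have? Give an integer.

David is directly tied to Kofi, Oskar, and Simone. That is 3 neighbors, so the degree of David is 3.

3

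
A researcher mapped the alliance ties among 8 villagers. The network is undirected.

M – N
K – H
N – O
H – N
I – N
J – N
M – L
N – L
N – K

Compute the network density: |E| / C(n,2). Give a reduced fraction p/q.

There are 9 edges and 8 nodes, so the maximum possible is C(8,2) = 28.
Density = 9/28.

9/28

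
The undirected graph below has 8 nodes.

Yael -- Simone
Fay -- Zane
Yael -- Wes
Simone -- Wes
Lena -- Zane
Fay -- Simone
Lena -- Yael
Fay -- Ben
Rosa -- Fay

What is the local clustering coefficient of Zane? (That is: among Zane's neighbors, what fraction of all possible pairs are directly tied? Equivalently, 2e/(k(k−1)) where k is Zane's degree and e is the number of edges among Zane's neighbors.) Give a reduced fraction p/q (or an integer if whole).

0

Zane's neighbors: Fay and Lena (k = 2).
Possible neighbor pairs: C(2,2) = 1. Edges among them: none → e = 0.
Clustering(Zane) = 0/1.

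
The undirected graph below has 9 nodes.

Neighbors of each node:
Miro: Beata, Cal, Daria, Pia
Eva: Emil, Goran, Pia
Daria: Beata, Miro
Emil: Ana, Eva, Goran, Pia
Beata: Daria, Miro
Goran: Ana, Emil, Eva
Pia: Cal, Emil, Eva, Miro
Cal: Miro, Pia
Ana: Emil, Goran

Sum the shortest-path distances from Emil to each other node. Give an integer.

14

Distances from Emil: Ana:1, Beata:3, Cal:2, Daria:3, Eva:1, Goran:1, Miro:2, Pia:1.
Sum = 1 + 3 + 2 + 3 + 1 + 1 + 2 + 1 = 14.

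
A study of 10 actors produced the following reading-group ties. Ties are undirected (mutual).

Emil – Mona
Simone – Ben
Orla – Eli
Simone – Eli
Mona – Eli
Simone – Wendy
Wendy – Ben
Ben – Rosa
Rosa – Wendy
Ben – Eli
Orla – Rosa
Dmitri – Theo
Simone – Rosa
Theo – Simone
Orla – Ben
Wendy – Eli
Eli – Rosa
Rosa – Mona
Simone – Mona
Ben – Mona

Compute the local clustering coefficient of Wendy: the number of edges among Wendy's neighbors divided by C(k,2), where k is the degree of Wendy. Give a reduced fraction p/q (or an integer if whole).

Wendy's neighbors: Ben, Eli, Rosa, and Simone (k = 4).
Possible neighbor pairs: C(4,2) = 6. Edges among them: Ben–Eli, Ben–Rosa, Ben–Simone, Eli–Rosa, Eli–Simone, Rosa–Simone → e = 6.
Clustering(Wendy) = 6/6 = 1.

1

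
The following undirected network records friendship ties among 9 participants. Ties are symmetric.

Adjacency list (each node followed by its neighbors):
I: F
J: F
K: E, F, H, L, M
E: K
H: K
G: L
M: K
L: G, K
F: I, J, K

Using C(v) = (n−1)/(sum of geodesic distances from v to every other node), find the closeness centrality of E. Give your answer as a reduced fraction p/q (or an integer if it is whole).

4/9

Distances from E: F:2, G:3, H:2, I:3, J:3, K:1, L:2, M:2. Sum = 18.
n = 9, so closeness = 8/18 = 4/9.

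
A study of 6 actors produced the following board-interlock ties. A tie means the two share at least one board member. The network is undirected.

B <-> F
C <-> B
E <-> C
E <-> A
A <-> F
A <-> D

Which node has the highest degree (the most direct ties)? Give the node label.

A

Degrees — A:3, B:2, C:2, D:1, E:2, F:2.
The maximum is 3, attained only by A.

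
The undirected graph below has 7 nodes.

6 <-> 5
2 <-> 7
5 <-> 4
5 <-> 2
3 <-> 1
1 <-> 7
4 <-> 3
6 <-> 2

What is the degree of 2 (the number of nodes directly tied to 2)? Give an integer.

2 is directly tied to 5, 6, and 7. That is 3 neighbors, so the degree of 2 is 3.

3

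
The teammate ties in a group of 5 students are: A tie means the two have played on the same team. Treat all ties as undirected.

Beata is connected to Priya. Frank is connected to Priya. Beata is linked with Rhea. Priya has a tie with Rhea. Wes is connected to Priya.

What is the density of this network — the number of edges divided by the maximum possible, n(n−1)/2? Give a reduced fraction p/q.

There are 5 edges and 5 nodes, so the maximum possible is C(5,2) = 10.
Density = 5/10 = 1/2.

1/2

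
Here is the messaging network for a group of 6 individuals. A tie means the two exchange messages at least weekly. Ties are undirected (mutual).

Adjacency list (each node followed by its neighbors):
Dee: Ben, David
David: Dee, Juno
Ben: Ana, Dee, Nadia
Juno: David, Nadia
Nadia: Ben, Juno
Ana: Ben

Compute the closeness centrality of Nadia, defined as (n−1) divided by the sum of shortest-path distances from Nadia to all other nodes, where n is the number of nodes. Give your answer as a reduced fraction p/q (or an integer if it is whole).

Distances from Nadia: Ana:2, Ben:1, David:2, Dee:2, Juno:1. Sum = 8.
n = 6, so closeness = 5/8.

5/8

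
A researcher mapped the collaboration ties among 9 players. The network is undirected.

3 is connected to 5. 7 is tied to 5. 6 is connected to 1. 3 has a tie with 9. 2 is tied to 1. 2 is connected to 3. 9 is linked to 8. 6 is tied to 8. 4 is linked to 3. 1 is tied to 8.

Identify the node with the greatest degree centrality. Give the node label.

3

Degrees — 1:3, 2:2, 3:4, 4:1, 5:2, 6:2, 7:1, 8:3, 9:2.
The maximum is 4, attained only by 3.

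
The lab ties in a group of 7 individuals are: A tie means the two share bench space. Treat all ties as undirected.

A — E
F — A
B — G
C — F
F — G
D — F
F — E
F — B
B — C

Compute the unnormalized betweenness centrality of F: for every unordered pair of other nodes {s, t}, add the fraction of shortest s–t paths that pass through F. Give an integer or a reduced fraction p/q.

23/2

Pairs whose geodesics pass through F — D–A: 1; D–E: 1; D–B: 1; D–C: 1; D–G: 1; A–B: 1; A–C: 1; A–G: 1; E–B: 1; E–C: 1; E–G: 1; C–G: 1/2.
All other pairs contribute 0.
Summing the contributions gives betweenness(F) = 23/2.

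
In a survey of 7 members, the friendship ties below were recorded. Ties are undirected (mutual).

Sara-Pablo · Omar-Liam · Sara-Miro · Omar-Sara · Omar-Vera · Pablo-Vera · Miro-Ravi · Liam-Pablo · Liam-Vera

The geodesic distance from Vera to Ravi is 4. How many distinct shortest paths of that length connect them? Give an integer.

2

The shortest distance is 4. The length-4 paths are: Vera–Omar–Sara–Miro–Ravi; Vera–Pablo–Sara–Miro–Ravi.
That gives 2 distinct shortest paths.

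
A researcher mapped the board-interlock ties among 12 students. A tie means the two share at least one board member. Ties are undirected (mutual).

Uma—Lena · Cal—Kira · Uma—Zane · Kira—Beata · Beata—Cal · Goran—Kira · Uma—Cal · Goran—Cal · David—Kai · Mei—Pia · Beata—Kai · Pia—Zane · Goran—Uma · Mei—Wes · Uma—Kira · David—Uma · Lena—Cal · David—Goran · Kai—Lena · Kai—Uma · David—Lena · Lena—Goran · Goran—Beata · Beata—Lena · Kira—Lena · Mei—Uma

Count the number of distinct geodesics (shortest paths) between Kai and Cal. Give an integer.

The shortest distance is 2. The length-2 paths are: Kai–Beata–Cal; Kai–Lena–Cal; Kai–Uma–Cal.
That gives 3 distinct shortest paths.

3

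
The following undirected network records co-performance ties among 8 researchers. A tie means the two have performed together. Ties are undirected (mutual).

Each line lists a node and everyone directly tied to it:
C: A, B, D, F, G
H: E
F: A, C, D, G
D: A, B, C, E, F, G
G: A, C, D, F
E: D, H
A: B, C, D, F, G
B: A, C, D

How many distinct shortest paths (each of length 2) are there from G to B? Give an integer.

The shortest distance is 2. The length-2 paths are: G–D–B; G–C–B; G–A–B.
That gives 3 distinct shortest paths.

3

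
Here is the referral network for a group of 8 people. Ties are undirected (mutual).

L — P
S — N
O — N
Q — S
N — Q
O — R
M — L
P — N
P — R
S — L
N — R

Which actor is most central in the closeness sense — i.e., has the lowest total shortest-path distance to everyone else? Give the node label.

N

Farness (sum of distances to all others) for each node — L:12, M:18, N:10, O:15, P:11, Q:13, R:12, S:11.
The smallest farness is 10, for N, so N has the highest closeness.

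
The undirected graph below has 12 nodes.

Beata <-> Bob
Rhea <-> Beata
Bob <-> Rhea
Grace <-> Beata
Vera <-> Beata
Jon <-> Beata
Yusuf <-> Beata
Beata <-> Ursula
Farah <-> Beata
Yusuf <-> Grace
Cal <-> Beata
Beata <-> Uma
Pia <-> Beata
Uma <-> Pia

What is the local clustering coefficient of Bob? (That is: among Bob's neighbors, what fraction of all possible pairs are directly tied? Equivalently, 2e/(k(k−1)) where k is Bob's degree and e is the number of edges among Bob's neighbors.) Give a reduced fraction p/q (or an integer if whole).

1

Bob's neighbors: Beata and Rhea (k = 2).
Possible neighbor pairs: C(2,2) = 1. Edges among them: Beata–Rhea → e = 1.
Clustering(Bob) = 1/1.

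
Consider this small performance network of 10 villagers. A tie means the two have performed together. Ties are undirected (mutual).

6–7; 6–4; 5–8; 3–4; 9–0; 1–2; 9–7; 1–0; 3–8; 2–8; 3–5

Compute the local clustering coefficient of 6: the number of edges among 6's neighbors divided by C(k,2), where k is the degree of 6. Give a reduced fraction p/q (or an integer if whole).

0

6's neighbors: 4 and 7 (k = 2).
Possible neighbor pairs: C(2,2) = 1. Edges among them: none → e = 0.
Clustering(6) = 0/1.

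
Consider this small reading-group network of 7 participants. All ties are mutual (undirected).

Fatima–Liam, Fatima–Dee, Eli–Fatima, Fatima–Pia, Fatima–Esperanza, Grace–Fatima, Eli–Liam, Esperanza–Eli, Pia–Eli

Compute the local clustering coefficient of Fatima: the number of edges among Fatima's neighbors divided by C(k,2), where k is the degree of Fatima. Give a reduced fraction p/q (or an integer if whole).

1/5

Fatima's neighbors: Dee, Eli, Esperanza, Grace, Liam, and Pia (k = 6).
Possible neighbor pairs: C(6,2) = 15. Edges among them: Eli–Esperanza, Eli–Liam, Eli–Pia → e = 3.
Clustering(Fatima) = 3/15 = 1/5.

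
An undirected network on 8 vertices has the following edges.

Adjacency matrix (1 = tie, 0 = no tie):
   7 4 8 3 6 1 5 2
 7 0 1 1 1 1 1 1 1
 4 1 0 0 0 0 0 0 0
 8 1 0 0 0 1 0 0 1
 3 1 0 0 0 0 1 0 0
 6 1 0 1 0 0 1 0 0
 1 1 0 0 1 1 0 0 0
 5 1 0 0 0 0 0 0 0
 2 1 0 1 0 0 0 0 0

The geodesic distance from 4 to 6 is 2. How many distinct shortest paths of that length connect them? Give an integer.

1

The shortest distance is 2, and the only length-2 path is 4–7–6. So there is exactly 1 shortest path.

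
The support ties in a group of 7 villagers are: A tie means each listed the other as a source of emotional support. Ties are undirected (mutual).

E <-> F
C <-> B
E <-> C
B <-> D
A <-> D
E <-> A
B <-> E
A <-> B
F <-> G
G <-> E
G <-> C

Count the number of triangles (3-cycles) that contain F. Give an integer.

1

F's neighbors: E and G.
Neighbor pairs that are themselves tied: F–E–G. Each forms one triangle with F, for 1 in total.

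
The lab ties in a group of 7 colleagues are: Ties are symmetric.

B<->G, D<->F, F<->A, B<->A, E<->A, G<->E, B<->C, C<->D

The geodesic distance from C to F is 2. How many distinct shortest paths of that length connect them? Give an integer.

The shortest distance is 2, and the only length-2 path is C–D–F. So there is exactly 1 shortest path.

1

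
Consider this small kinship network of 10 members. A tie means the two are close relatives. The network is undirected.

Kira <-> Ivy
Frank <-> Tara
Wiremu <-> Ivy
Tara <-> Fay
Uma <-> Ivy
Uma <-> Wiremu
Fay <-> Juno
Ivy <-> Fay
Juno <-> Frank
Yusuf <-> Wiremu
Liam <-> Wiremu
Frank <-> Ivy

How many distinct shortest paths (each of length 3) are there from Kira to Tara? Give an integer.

The shortest distance is 3. The length-3 paths are: Kira–Ivy–Fay–Tara; Kira–Ivy–Frank–Tara.
That gives 2 distinct shortest paths.

2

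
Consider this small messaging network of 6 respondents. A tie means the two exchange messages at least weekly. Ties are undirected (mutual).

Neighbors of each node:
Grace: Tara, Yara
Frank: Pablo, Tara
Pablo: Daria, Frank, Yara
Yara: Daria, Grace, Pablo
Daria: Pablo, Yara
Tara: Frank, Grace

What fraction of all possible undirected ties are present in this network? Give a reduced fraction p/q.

There are 7 edges and 6 nodes, so the maximum possible is C(6,2) = 15.
Density = 7/15.

7/15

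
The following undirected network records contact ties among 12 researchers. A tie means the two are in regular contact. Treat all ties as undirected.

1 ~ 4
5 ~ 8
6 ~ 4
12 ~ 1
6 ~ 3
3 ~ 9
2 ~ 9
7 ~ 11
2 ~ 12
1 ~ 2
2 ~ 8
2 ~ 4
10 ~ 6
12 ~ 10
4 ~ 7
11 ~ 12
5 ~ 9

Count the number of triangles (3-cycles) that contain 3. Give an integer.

3's neighbors are 6 and 9, but none of them are tied to each other, so no triangle contains 3.

0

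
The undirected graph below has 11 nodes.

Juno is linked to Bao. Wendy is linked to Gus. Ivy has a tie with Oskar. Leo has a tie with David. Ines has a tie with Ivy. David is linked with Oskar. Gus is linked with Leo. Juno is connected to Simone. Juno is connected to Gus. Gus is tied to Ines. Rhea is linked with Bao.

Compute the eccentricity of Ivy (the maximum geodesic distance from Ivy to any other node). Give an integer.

5

Distances from Ivy: Bao:4, David:2, Gus:2, Ines:1, Juno:3, Leo:3, Oskar:1, Rhea:5, Simone:4, Wendy:3.
The largest is 5 (to Rhea), so the eccentricity of Ivy is 5.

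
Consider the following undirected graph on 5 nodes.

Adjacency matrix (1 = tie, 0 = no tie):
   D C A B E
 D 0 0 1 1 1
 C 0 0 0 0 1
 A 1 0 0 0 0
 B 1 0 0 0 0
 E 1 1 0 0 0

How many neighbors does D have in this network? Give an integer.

3

D is directly tied to A, B, and E. That is 3 neighbors, so the degree of D is 3.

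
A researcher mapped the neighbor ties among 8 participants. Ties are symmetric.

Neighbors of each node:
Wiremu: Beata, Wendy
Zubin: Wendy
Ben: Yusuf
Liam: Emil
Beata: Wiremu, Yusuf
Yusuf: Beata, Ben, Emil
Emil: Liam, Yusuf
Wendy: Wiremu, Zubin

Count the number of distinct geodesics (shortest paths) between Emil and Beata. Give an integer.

The shortest distance is 2, and the only length-2 path is Emil–Yusuf–Beata. So there is exactly 1 shortest path.

1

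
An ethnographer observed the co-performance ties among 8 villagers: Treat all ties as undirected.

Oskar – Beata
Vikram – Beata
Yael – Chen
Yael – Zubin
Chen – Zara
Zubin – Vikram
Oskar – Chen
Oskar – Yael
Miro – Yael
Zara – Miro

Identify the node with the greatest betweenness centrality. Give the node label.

Unnormalized betweenness of each node: Beata:11/6, Chen:11/3, Miro:4/3, Oskar:29/6, Vikram:1, Yael:26/3, Zara:1/2, Zubin:19/6.
Yael has the largest value, 26/3, making it the main broker — the node through which the most shortest paths run.

Yael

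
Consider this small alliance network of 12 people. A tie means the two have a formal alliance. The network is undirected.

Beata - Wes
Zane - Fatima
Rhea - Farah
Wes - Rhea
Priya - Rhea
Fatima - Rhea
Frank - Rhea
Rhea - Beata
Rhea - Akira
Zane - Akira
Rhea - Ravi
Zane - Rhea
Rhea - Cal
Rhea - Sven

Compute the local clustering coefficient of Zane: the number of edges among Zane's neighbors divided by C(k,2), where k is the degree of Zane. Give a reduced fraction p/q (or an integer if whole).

2/3

Zane's neighbors: Akira, Fatima, and Rhea (k = 3).
Possible neighbor pairs: C(3,2) = 3. Edges among them: Akira–Rhea, Fatima–Rhea → e = 2.
Clustering(Zane) = 2/3.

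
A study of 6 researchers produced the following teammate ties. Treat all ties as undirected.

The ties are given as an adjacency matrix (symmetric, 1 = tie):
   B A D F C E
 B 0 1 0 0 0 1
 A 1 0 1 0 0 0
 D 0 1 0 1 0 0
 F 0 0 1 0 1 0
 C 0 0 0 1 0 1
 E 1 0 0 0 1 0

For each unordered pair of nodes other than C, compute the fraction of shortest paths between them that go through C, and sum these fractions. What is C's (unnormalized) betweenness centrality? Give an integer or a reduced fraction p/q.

2

Pairs whose geodesics pass through C — B–F: 1/2; D–E: 1/2; F–E: 1.
All other pairs contribute 0.
Summing the contributions gives betweenness(C) = 2.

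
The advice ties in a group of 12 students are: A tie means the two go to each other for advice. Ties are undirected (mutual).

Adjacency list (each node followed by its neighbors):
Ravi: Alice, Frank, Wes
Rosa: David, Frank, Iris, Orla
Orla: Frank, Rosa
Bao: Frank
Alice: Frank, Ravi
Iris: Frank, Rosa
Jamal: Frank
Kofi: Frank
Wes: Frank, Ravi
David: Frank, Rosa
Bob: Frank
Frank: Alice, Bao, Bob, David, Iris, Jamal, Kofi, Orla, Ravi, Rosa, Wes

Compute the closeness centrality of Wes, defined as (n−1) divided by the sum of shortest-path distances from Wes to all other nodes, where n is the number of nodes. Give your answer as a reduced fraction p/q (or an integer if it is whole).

Distances from Wes: Alice:2, Bao:2, Bob:2, David:2, Frank:1, Iris:2, Jamal:2, Kofi:2, Orla:2, Ravi:1, Rosa:2. Sum = 20.
n = 12, so closeness = 11/20.

11/20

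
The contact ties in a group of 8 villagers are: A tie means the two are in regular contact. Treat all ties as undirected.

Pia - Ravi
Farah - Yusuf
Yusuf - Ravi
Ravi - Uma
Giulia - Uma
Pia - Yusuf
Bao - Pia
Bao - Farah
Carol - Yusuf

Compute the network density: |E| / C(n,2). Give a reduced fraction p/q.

There are 9 edges and 8 nodes, so the maximum possible is C(8,2) = 28.
Density = 9/28.

9/28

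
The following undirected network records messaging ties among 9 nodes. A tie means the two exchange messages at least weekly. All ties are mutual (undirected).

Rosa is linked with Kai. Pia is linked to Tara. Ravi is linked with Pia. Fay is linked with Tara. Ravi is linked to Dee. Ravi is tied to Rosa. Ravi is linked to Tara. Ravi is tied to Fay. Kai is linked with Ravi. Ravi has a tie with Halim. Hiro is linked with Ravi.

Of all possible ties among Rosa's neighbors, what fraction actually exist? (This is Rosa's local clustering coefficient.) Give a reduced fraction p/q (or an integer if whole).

Rosa's neighbors: Kai and Ravi (k = 2).
Possible neighbor pairs: C(2,2) = 1. Edges among them: Kai–Ravi → e = 1.
Clustering(Rosa) = 1/1.

1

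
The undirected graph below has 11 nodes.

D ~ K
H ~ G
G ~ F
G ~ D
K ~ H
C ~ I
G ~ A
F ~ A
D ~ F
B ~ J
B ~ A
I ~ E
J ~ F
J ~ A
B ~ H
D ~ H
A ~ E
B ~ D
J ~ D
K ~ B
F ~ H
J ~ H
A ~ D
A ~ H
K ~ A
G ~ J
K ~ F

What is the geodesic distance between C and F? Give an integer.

One shortest route is C – I – E – A – F, which uses 4 edges, and at distance 3 from C we only reach {A}, which does not include F. So d(C,F) = 4.

4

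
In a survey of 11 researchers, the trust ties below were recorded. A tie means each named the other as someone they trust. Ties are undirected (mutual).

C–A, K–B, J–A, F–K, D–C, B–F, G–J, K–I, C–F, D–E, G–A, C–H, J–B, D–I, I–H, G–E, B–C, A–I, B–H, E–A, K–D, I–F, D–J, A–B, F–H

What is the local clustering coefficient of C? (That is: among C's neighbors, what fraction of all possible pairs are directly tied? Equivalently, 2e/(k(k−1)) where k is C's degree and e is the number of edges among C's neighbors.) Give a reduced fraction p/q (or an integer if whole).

C's neighbors: A, B, D, F, and H (k = 5).
Possible neighbor pairs: C(5,2) = 10. Edges among them: A–B, B–F, B–H, F–H → e = 4.
Clustering(C) = 4/10 = 2/5.

2/5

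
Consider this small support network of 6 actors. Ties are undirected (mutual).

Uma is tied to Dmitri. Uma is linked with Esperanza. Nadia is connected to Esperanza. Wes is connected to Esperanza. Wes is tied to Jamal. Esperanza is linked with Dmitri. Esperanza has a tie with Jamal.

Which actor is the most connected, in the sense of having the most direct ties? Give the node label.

Esperanza

Degrees — Dmitri:2, Esperanza:5, Jamal:2, Nadia:1, Uma:2, Wes:2.
The maximum is 5, attained only by Esperanza.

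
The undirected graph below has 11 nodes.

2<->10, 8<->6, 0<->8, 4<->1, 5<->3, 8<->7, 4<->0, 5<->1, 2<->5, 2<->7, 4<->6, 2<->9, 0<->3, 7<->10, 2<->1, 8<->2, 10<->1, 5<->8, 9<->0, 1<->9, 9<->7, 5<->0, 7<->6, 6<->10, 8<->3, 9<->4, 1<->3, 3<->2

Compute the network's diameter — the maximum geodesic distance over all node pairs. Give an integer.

3

Eccentricity of each node (its greatest distance to any other): 0:3, 1:2, 2:2, 3:2, 4:2, 5:2, 6:2, 7:2, 8:2, 9:2, 10:3.
The maximum eccentricity is 3, realized for instance by the pair 10–0 via 10 – 6 – 8 – 0. So the diameter is 3.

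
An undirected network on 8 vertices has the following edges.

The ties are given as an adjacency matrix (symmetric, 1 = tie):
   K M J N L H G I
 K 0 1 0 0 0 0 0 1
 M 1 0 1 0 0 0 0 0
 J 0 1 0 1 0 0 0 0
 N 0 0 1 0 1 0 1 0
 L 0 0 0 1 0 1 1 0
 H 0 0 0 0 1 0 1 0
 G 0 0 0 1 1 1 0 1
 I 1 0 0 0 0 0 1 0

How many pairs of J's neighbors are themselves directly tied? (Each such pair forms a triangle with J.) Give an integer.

0

J's neighbors are M and N, but none of them are tied to each other, so no triangle contains J.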